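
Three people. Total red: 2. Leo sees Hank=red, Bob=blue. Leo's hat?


Total red = 2, seen red = 1
Own red = 2 - 1 = 1
Leo's hat is red.

red


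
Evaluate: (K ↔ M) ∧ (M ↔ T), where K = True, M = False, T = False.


K = True, M = False, T = False
Step 1: K ↔ M is true when K and M have the same value. Result: False
Step 2: M ↔ T is true when M and T have the same value. Result: True
Step 3: False ∧ True = False

False


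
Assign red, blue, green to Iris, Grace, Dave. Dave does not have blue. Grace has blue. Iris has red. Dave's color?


From clues:
  Grace → blue
  Iris → red
By elimination, Dave gets the remaining.

green


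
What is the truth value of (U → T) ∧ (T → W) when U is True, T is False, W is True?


U = True, T = False, W = True
Step 1: U → T is false only when U=True and T=False. Result: False
Step 2: T → W is false only when T=True and W=False. Result: True
Step 3: False ∧ True = False

False


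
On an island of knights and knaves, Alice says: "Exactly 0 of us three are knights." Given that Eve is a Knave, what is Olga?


Alice claims exactly 0 knights among Alice, Eve, Olga.
Given: Eve is a Knave.

Case 1: Alice is a Knight (tells truth)
  Then exactly 0 of the three are knights.
  Counting Alice, Eve: 1 knight(s) so far. Need -1 more → impossible.
Case 2: Alice is a Knave (lies)
  Then the count is NOT 0.
  If Olga = Knave, count = 0 = 0 → claim would be true, contradicts lie.
  If Olga = Knight, count = 1 ≠ 0 → lie confirmed ✓

Olga is a Knight.

Knight


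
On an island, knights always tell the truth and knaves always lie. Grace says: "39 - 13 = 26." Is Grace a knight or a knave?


Statement: "39 - 13 = 26."
Actual: 39 - 13 = 26
Claimed: 26
Statement is TRUE → Grace tells the truth → Knight

Knight


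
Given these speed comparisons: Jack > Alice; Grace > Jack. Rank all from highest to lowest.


Constraints: Jack > Alice; Grace > Jack
Method: at each step, the next-highest is the one remaining person who never appears on the smaller side of a constraint between remaining people.
  Step 1: remaining {Jack, Alice, Grace}; on the smaller side: {Jack, Alice} → Grace is next (Grace > Jack).
  Step 2: remaining {Jack, Alice}; on the smaller side: {Alice} → Jack is next (Jack > Alice).
  Step 3: only Alice remains → lowest.
Final ranking (highest to lowest):

Grace > Jack > Alice


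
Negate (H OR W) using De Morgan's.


De Morgan's law: ¬(P ∨ Q) ≡ ¬P ∧ ¬Q
¬(H ∨ W) = ¬H ∧ ¬W

¬H ∧ ¬W


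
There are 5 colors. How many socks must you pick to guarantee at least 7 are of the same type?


Pigeonhole: to guarantee k in one of n categories, need (k-1)×n + 1.
k = 7, n = 5
Minimum = (7-1) × 5 + 1 = 6 × 5 + 1

31


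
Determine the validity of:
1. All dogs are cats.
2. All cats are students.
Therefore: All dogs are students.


Premise 1: All dogs are cats.
Premise 2: All cats are students.
Conclusion: All dogs are students.
Barbara syllogism (AAA-1): All A are B, All B are C → All A are C.
Middle term (cats) distributed in premise 2.

Valid


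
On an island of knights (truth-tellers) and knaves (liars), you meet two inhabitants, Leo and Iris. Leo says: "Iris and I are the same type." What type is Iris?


Leo says: "Iris and I are the same type."
Case 1: Leo is a Knight (truth-teller)
  Statement is true → they ARE the same → Iris is also a Knight
Case 2: Leo is a Knave (liar)
  Statement is false → they are NOT the same → Iris is a Knight
In both cases, Iris is a Knight.

Knight


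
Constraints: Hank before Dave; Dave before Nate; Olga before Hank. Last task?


Constraints: Hank before Dave; Dave before Nate; Olga before Hank
The last task can have nothing scheduled after it, so it must never appear on the left of a 'before'.
Tasks appearing before some other task: Hank, Dave, Olga.
The only task not in that list is Nate → it is last.

Nate


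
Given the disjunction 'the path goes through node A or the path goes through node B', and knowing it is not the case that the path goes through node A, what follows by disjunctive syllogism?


Disjunctive syllogism: P ∨ Q, ¬P ⊢ Q
Disjunction: the path goes through node A ∨ the path goes through node B
We know it is not the case that the path goes through node A.
By disjunctive syllogism, the other disjunct must be true.

The path goes through node B


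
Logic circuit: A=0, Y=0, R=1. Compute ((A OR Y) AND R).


A OR Y = 0|0 = 0
0 AND 1 = 0

0


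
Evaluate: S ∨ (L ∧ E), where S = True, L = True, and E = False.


S = True, L = True, E = False
Step 1: L ∧ E = True AND False = False
Step 2: S ∨ False = True OR False = True
AND evaluated first (higher precedence); then OR applied.

True


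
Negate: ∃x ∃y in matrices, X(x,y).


Original: ∃x ∃y X(x,y)
Rule: ¬∀→∃, ¬∃→∀, negate predicate.
Negation: ∀x ∀y ¬X(x,y)

∀x ∀y ¬X(x,y)


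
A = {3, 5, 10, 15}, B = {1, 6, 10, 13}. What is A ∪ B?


A = {3, 5, 10, 15}
B = {1, 6, 10, 13}
Operation: union
All elements combined: 1, 3, 5, 6, 10, 13, 15

{1, 3, 5, 6, 10, 13, 15}


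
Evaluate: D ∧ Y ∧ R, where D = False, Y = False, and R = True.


D = False, Y = False, R = True
Step 1: D ∧ Y = False AND False = False
Step 2: (False) ∧ R = (False) AND True = False
AND is true only when ALL operands are true.

False


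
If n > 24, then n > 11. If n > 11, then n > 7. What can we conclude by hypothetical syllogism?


Hypothetical syllogism: P → Q, Q → R ⊢ P → R
Premise 1: n > 24 → n > 11
Premise 2: n > 11 → n > 7
Chain the implications: the middle term (n > 11) links the two.
Conclusion: If n > 24, then n > 7.

If n > 24, then n > 7.


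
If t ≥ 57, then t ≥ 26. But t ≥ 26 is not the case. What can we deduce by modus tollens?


Modus tollens: P → Q, ¬Q ⊢ ¬P
P: t ≥ 57
Q: t ≥ 26
We have P → Q and Q is false.
By modus tollens, P must be false.

It is not the case that t ≥ 57


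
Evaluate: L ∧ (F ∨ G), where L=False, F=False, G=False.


L = False, F = False, G = False
Expression: L ∧ (F ∨ G)
Step 1: F ∨ G = False OR False = False
Step 2: L ∧ (False) = False AND False = False

False


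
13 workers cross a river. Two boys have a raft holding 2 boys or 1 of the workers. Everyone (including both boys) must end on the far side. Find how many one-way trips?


Per crossing of one of the workers: boys→, one←, one of the workers→, one← = 4 trips
13 × 4 = 52, + 1 final boys→ = 53
Minimum trips = 53

53


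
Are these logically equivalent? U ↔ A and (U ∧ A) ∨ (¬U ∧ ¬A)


Expression 1: U ↔ A
Expression 2: (U ∧ A) ∨ (¬U ∧ ¬A)
Truth table (U A | Expr1 Expr2):
  T T |   T     T
  T F |   F     F
  F T |   F     F
  F F |   T     T
All 4 rows agree, so the expressions are logically equivalent.

Yes


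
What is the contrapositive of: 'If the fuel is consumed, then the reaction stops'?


Original: If the fuel is consumed, then the reaction stops
Contrapositive: If ¬Q, then ¬P
Negate Q: not (the reaction stops)
Negate P: not (the fuel is consumed)

If not (the reaction stops), then not (the fuel is consumed).


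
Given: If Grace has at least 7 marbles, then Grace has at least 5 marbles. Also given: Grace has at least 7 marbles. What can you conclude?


Modus ponens: P → Q, P ⊢ Q
P: Grace has at least 7 marbles
Q: Grace has at least 5 marbles
We have P → Q and P is true.
By modus ponens, Q must be true.

Grace has at least 5 marbles


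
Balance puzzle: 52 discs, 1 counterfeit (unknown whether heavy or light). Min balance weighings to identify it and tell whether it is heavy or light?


Let n = 52. 104 possibilities (n discs × lighter/heavier); each weighing has 3 outcomes.
Bound for k weighings: say the first weighing puts j discs on each pan. If it tips, the 2j weighed discs remain suspects (each with a known direction) and k-1 weighings give 3^(k-1) outcomes; 3^(k-1) is odd, so 2j ≤ 3^(k-1) - 1. If it balances, the n - 2j unweighed discs remain with direction unknown: 2(n - 2j) ≤ 3^(k-1) - 1 by the same parity argument. Adding, n ≤ (3^(k-1) - 1) + (3^(k-1) - 1)/2 = (3^k - 3)/2, and the classical three-group strategy achieves this (3 discs in 2 weighings, 12 in 3, 39 in 4, 120 in 5).
So we need the smallest k with (3^k - 3)/2 ≥ 52.
k = 4: (3^4 - 3)/2 = 39 < 52 ✗
k = 5: (3^5 - 3)/2 = 120 ≥ 52 ✓

5


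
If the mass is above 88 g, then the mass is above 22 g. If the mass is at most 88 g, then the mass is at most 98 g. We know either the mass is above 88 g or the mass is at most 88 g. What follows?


Constructive dilemma: (P → Q) ∧ (R → S), P ∨ R ⊢ Q ∨ S
Premise 1: the mass is above 88 g → the mass is above 22 g
Premise 2: the mass is at most 88 g → the mass is at most 98 g
Premise 3: the mass is above 88 g ∨ the mass is at most 88 g
Case 1: Assuming the mass is above 88 g, then by Premise 1, the mass is above 22 g.
Case 2: Assuming the mass is at most 88 g, then by Premise 2, the mass is at most 98 g.
Since one of the mass is above 88 g or the mass is at most 88 g must hold, we get the mass is above 22 g or the mass is at most 98 g.

The mass is above 22 g or the mass is at most 98 g.


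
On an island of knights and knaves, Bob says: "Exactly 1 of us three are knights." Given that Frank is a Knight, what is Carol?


Bob claims exactly 1 knights among Bob, Frank, Carol.
Given: Frank is a Knight.

Case 1: Bob is a Knight (tells truth)
  Then exactly 1 of the three are knights.
  Counting Bob, Frank: 2 knight(s) so far. Need -1 more → impossible.
Case 2: Bob is a Knave (lies)
  Then the count is NOT 1.
  If Carol = Knave, count = 1 = 1 → claim would be true, contradicts lie.
  If Carol = Knight, count = 2 ≠ 1 → lie confirmed ✓

Carol is a Knight.

Knight


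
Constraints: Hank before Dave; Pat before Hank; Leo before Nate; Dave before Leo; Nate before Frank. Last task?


Constraints: Hank before Dave; Pat before Hank; Leo before Nate; Dave before Leo; Nate before Frank
The last task can have nothing scheduled after it, so it must never appear on the left of a 'before'.
Tasks appearing before some other task: Hank, Pat, Leo, Dave, Nate.
The only task not in that list is Frank → it is last.

Frank


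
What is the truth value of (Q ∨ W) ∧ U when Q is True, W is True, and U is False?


Q = True, W = True, U = False
Step 1: Q ∨ W = True OR True = True
Step 2: True ∧ U = True AND False = False
OR is true when at least one operand is true; AND requires both.

False


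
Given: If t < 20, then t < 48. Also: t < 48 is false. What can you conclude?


Modus tollens: P → Q, ¬Q ⊢ ¬P
P: t < 20
Q: t < 48
We have P → Q and Q is false.
By modus tollens, P must be false.

It is not the case that t < 20


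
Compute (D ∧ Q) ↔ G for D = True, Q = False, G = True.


D = True, Q = False, G = True
Step 1: D ∧ Q = True AND False = False
Step 2: (False) ↔ G: true when both sides have same truth value.
Result: False ↔ True = False

False


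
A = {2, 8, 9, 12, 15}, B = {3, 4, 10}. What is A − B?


A = {2, 8, 9, 12, 15}
B = {3, 4, 10}
Operation: difference A − B
In A but not B: 2, 8, 9, 12, 15

{2, 8, 9, 12, 15}


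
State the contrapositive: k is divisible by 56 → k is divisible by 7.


Original: If k is divisible by 56, then k is divisible by 7
Contrapositive: If ¬Q, then ¬P
Negate Q: not (k is divisible by 7)
Negate P: not (k is divisible by 56)

If not (k is divisible by 7), then not (k is divisible by 56).


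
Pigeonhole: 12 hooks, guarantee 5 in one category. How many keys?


Pigeonhole: to guarantee k in one of n categories, need (k-1)×n + 1.
k = 5, n = 12
Minimum = (5-1) × 12 + 1 = 4 × 12 + 1

49


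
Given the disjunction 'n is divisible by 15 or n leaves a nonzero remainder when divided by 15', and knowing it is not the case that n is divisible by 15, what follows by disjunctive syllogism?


Disjunctive syllogism: P ∨ Q, ¬P ⊢ Q
Disjunction: n is divisible by 15 ∨ n leaves a nonzero remainder when divided by 15
We know it is not the case that n is divisible by 15.
By disjunctive syllogism, the other disjunct must be true.

n leaves a nonzero remainder when divided by 15


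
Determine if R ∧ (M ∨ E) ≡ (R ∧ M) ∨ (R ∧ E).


Expression 1: R ∧ (M ∨ E)
Expression 2: (R ∧ M) ∨ (R ∧ E)
Truth table (R M E | Expr1 Expr2):
  T T T |   T     T
  T T F |   T     T
  T F T |   T     T
  T F F |   F     F
  F T T |   F     F
  F T F |   F     F
  F F T |   F     F
  F F F |   F     F
All 8 rows agree, so the expressions are logically equivalent.

Yes


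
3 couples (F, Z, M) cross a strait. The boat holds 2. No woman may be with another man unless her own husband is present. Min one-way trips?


Label couples F, Z, M (H = husband, W = wife).
Counting alone: 6 people, the boat carries 2 and someone must bring it back, so each round trip nets at most +1 on the far side until the last crossing → at least 9 trips. The jealousy constraint makes 9 impossible; the shortest valid schedule has 11:
1. WF+WZ →  (far: WF,WZ; near: HF,HZ,HM,WM)
2. WF ←       (far: WZ; near: HF,HZ,HM,WF,WM)
3. WF+WM →  (far: WF,WZ,WM; near: HF,HZ,HM)
4. WF ←       (far: WZ,WM; near: HF,HZ,HM,WF)
5. HZ+HM →  (far: HZ,WZ,HM,WM; near: HF,WF)
6. HZ+WZ ←  (far: HM,WM; near: HF,WF,HZ,WZ)
7. HF+HZ →  (far: HF,HZ,HM,WM; near: WF,WZ)
8. WM ←       (far: HF,HZ,HM; near: WF,WZ,WM)
9. WF+WZ →  (far: HF,WF,HZ,WZ,HM; near: WM)
10. HM ←      (far: HF,WF,HZ,WZ; near: HM,WM)
11. HM+WM → (far: all six; near: empty)
In every state each wife is either with her husband or with no other man.
Minimum trips = 11

11


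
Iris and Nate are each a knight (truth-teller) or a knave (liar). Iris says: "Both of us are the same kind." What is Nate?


Iris says: "Both of us are the same kind."
Case 1: Iris is a Knight (truth-teller)
  Statement is true → they ARE the same → Nate is also a Knight
Case 2: Iris is a Knave (liar)
  Statement is false → they are NOT the same → Nate is a Knight
In both cases, Nate is a Knight.

Knight


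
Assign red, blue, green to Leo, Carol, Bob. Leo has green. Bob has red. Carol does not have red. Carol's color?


From clues:
  Bob → red
  Leo → green
By elimination, Carol gets the remaining.

blue


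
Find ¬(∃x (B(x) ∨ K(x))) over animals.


Original: ∃x (B(x) ∨ K(x))
Rule: ¬∀→∃, ¬∃→∀, negate predicate.
Negation: ∀x (¬B(x) ∧ ¬K(x))

∀x (¬B(x) ∧ ¬K(x))


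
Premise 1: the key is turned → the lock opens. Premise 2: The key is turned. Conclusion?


Modus ponens: P → Q, P ⊢ Q
P: the key is turned
Q: the lock opens
We have P → Q and P is true.
By modus ponens, Q must be true.

The lock opens


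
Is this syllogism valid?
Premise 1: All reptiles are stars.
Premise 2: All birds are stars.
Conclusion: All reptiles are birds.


Premise 1: All reptiles are stars.
Premise 2: All birds are stars.
Conclusion: All reptiles are birds.
Fallacy: undistributed middle. stars is predicate in both.
Counterexample: reptiles and birds could be disjoint subsets of stars.

Invalid


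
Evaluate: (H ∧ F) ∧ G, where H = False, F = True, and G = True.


H = False, F = True, G = True
Step 1: H ∧ F = False AND True = False
Step 2: False ∧ G = False AND True = False
AND is true only when ALL operands are true.

False


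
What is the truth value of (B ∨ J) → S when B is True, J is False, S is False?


B = True, J = False, S = False
Step 1: B ∨ J = True OR False = True
Step 2: (True) → S: false only when antecedent=True and S=False.
Result: False

False


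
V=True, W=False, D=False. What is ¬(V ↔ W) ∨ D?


V = True, W = False, D = False
Expression: ¬(V ↔ W) ∨ D
Step 1: V ↔ W = (True iff False) = False
Step 2: ¬(V ↔ W) = NOT False = True
Step 3: (True) ∨ D = True OR False = True

True


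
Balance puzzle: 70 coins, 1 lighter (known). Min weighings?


Each weighing has 3 outcomes (left heavy / balance / right heavy), so k weighings distinguish at most 3^k cases; splitting into three near-equal groups achieves this.
Need 3^k ≥ 70: 3^3 = 27 < 70 ≤ 3^4 = 81
k = ⌈log₃(70)⌉ = 4

4


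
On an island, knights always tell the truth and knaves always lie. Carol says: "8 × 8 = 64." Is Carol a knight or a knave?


Statement: "8 × 8 = 64."
Actual: 8 × 8 = 64
Claimed: 64
Statement is TRUE → Carol tells the truth → Knight

Knight


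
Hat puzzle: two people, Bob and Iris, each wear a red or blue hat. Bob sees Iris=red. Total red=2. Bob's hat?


Total red = 2, Iris = red
Red accounted for: 1
Remaining for Bob: 1
Bob's hat is red.

red


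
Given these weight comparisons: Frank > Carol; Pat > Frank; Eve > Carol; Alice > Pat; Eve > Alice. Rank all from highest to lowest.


Constraints: Frank > Carol; Pat > Frank; Eve > Carol; Alice > Pat; Eve > Alice
Method: at each step, the next-highest is the one remaining person who never appears on the smaller side of a constraint between remaining people.
  Step 1: remaining {Frank, Alice, Carol, Eve, Pat}; on the smaller side: {Frank, Alice, Carol, Pat} → Eve is next (Eve > Carol; Eve > Alice).
  Step 2: remaining {Frank, Alice, Carol, Pat}; on the smaller side: {Frank, Carol, Pat} → Alice is next (Alice > Pat).
  Step 3: remaining {Frank, Carol, Pat}; on the smaller side: {Frank, Carol} → Pat is next (Pat > Frank).
  Step 4: remaining {Frank, Carol}; on the smaller side: {Carol} → Frank is next (Frank > Carol).
  Step 5: only Carol remains → lowest.
Final ranking (highest to lowest):

Eve > Alice > Pat > Frank > Carol


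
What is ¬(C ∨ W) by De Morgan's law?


De Morgan's law: ¬(P ∨ Q) ≡ ¬P ∧ ¬Q
¬(C ∨ W) = ¬C ∧ ¬W

¬C ∧ ¬W


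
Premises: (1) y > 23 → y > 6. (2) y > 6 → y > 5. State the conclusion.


Hypothetical syllogism: P → Q, Q → R ⊢ P → R
Premise 1: y > 23 → y > 6
Premise 2: y > 6 → y > 5
Chain the implications: the middle term (y > 6) links the two.
Conclusion: If y > 23, then y > 5.

If y > 23, then y > 5.


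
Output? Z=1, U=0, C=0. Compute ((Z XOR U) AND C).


Z XOR U = 1^0 = 1
1 AND 0 = 0

0


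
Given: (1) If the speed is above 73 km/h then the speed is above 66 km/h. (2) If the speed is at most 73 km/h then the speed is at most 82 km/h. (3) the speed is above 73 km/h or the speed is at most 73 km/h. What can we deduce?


Constructive dilemma: (P → Q) ∧ (R → S), P ∨ R ⊢ Q ∨ S
Premise 1: the speed is above 73 km/h → the speed is above 66 km/h
Premise 2: the speed is at most 73 km/h → the speed is at most 82 km/h
Premise 3: the speed is above 73 km/h ∨ the speed is at most 73 km/h
Case 1: Assuming the speed is above 73 km/h, then by Premise 1, the speed is above 66 km/h.
Case 2: Assuming the speed is at most 73 km/h, then by Premise 2, the speed is at most 82 km/h.
Since one of the speed is above 73 km/h or the speed is at most 73 km/h must hold, we get the speed is above 66 km/h or the speed is at most 82 km/h.

The speed is above 66 km/h or the speed is at most 82 km/h.


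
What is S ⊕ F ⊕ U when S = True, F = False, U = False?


S = True, F = False, U = False
Step 1: S ⊕ F = True XOR False = True
Step 2: True ⊕ U = True XOR False = True
XOR is true when an odd number of operands are true.

True


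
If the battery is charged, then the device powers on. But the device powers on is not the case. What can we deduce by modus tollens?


Modus tollens: P → Q, ¬Q ⊢ ¬P
P: the battery is charged
Q: the device powers on
We have P → Q and Q is false.
By modus tollens, P must be false.

It is not the case that the battery is charged


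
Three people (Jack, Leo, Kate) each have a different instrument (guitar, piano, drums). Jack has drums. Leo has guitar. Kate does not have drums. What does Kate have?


From clues:
  Leo → guitar
  Jack → drums
By elimination, Kate gets the remaining.

piano


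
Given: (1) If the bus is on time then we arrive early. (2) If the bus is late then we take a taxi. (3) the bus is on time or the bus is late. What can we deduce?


Constructive dilemma: (P → Q) ∧ (R → S), P ∨ R ⊢ Q ∨ S
Premise 1: the bus is on time → we arrive early
Premise 2: the bus is late → we take a taxi
Premise 3: the bus is on time ∨ the bus is late
Case 1: Assuming the bus is on time, then by Premise 1, we arrive early.
Case 2: Assuming the bus is late, then by Premise 2, we take a taxi.
Since one of the bus is on time or the bus is late must hold, we get we arrive early or we take a taxi.

We arrive early or we take a taxi.


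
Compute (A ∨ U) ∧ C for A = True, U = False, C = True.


A = True, U = False, C = True
Step 1: A ∨ U = True OR False = True
Step 2: True ∧ C = True AND True = True
OR is true when at least one operand is true; AND requires both.

True


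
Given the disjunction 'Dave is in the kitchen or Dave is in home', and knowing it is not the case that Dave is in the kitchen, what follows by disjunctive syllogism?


Disjunctive syllogism: P ∨ Q, ¬P ⊢ Q
Disjunction: Dave is in the kitchen ∨ Dave is in home
We know it is not the case that Dave is in the kitchen.
By disjunctive syllogism, the other disjunct must be true.

Dave is in home


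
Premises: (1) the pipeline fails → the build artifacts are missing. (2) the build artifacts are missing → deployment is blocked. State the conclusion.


Hypothetical syllogism: P → Q, Q → R ⊢ P → R
Premise 1: the pipeline fails → the build artifacts are missing
Premise 2: the build artifacts are missing → deployment is blocked
Chain the implications: the middle term (the build artifacts are missing) links the two.
Conclusion: If the pipeline fails, then deployment is blocked.

If the pipeline fails, then deployment is blocked.


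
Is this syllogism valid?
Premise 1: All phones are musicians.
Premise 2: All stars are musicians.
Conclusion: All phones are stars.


Premise 1: All phones are musicians.
Premise 2: All stars are musicians.
Conclusion: All phones are stars.
Fallacy: undistributed middle. musicians is predicate in both.
Counterexample: phones and stars could be disjoint subsets of musicians.

Invalid


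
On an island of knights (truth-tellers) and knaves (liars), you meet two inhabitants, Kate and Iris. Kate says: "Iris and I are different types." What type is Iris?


Kate says: "Iris and I are different types."
Case 1: Kate is a Knight (truth-teller)
  Statement is true → they ARE different → Iris is a Knave
Case 2: Kate is a Knave (liar)
  Statement is false → they are NOT different → Iris is a Knave
In both cases, Iris is a Knave.

Knave


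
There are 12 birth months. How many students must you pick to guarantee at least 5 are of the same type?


Pigeonhole: to guarantee k in one of n categories, need (k-1)×n + 1.
k = 5, n = 12
Minimum = (5-1) × 12 + 1 = 4 × 12 + 1

49


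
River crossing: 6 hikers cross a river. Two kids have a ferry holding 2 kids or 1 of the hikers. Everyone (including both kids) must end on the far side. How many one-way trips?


Per crossing of one of the hikers: kids→, one←, one of the hikers→, one← = 4 trips
6 × 4 = 24, + 1 final kids→ = 25
Minimum trips = 25

25


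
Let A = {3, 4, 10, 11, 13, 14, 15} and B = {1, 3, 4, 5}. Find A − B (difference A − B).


A = {3, 4, 10, 11, 13, 14, 15}
B = {1, 3, 4, 5}
Operation: difference A − B
In A but not B: 10, 11, 13, 14, 15

{10, 11, 13, 14, 15}


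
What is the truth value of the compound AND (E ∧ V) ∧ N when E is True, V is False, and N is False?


E = True, V = False, N = False
Step 1: E ∧ V = True AND False = False
Step 2: False ∧ N = False AND False = False
AND is true only when ALL operands are true.

False


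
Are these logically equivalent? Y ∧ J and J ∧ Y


Expression 1: Y ∧ J
Expression 2: J ∧ Y
Truth table (Y J | Expr1 Expr2):
  T T |   T     T
  T F |   F     F
  F T |   F     F
  F F |   F     F
All 4 rows agree, so the expressions are logically equivalent.

Yes


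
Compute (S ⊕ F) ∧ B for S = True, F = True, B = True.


S = True, F = True, B = True
Step 1: S ⊕ F = True XOR True = False
Step 2: False ∧ B = False AND True = False
XOR true when exactly one of S,F is true; then AND with B.

False


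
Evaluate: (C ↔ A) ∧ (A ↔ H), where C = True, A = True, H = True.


C = True, A = True, H = True
Step 1: C ↔ A is true when C and A have the same value. Result: True
Step 2: A ↔ H is true when A and H have the same value. Result: True
Step 3: True ∧ True = True

True


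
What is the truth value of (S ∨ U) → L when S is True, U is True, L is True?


S = True, U = True, L = True
Step 1: S ∨ U = True OR True = True
Step 2: (True) → L: false only when antecedent=True and L=False.
Result: True

True


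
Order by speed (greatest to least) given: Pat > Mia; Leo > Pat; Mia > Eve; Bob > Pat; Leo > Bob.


Constraints: Pat > Mia; Leo > Pat; Mia > Eve; Bob > Pat; Leo > Bob
Method: at each step, the next-highest is the one remaining person who never appears on the smaller side of a constraint between remaining people.
  Step 1: remaining {Mia, Eve, Bob, Pat, Leo}; on the smaller side: {Mia, Eve, Bob, Pat} → Leo is next (Leo > Pat; Leo > Bob).
  Step 2: remaining {Mia, Eve, Bob, Pat}; on the smaller side: {Mia, Eve, Pat} → Bob is next (Bob > Pat).
  Step 3: remaining {Mia, Eve, Pat}; on the smaller side: {Mia, Eve} → Pat is next (Pat > Mia).
  Step 4: remaining {Mia, Eve}; on the smaller side: {Eve} → Mia is next (Mia > Eve).
  Step 5: only Eve remains → lowest.
Final ranking (highest to lowest):

Leo > Bob > Pat > Mia > Eve


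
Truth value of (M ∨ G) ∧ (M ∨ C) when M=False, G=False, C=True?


M = False, G = False, C = True
Expression: (M ∨ G) ∧ (M ∨ C)
Step 1: M ∨ G = False OR False = False
Step 2: M ∨ C = False OR True = True
Step 3: (False) ∧ (True) = False AND True = False

False


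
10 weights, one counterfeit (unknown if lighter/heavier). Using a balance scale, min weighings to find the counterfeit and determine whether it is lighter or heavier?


Let n = 10. 20 possibilities (n weights × lighter/heavier); each weighing has 3 outcomes.
Bound for k weighings: say the first weighing puts j weights on each pan. If it tips, the 2j weighed weights remain suspects (each with a known direction) and k-1 weighings give 3^(k-1) outcomes; 3^(k-1) is odd, so 2j ≤ 3^(k-1) - 1. If it balances, the n - 2j unweighed weights remain with direction unknown: 2(n - 2j) ≤ 3^(k-1) - 1 by the same parity argument. Adding, n ≤ (3^(k-1) - 1) + (3^(k-1) - 1)/2 = (3^k - 3)/2, and the classical three-group strategy achieves this (3 weights in 2 weighings, 12 in 3, 39 in 4, 120 in 5).
So we need the smallest k with (3^k - 3)/2 ≥ 10.
k = 2: (3^2 - 3)/2 = 3 < 10 ✗
k = 3: (3^3 - 3)/2 = 12 ≥ 10 ✓

3


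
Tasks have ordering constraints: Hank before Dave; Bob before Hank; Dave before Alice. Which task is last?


Constraints: Hank before Dave; Bob before Hank; Dave before Alice
The last task can have nothing scheduled after it, so it must never appear on the left of a 'before'.
Tasks appearing before some other task: Hank, Bob, Dave.
The only task not in that list is Alice → it is last.

Alice


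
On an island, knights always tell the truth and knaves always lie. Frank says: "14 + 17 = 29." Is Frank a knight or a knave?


Statement: "14 + 17 = 29."
Actual: 14 + 17 = 31
Claimed: 29
Statement is FALSE → Frank lies → Knave

Knave


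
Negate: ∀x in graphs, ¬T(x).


Original: ∀x ¬T(x)
Rule: ¬∀→∃, ¬∃→∀, negate predicate.
Negation: ∃x T(x)

∃x T(x)


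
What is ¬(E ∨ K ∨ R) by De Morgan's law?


De Morgan's law: ¬(P ∨ Q ∨ R) ≡ ¬P ∧ ¬Q ∧ ¬R
¬(E ∨ K ∨ R) = ¬E ∧ ¬K ∧ ¬R

¬E ∧ ¬K ∧ ¬R


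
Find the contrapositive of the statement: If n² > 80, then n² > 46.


Original: If n² > 80, then n² > 46
Contrapositive: If ¬Q, then ¬P
Negate Q: not (n² > 46)
Negate P: not (n² > 80)

If not (n² > 46), then not (n² > 80).


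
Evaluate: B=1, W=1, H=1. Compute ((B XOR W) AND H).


B XOR W = 1^1 = 0
0 AND 1 = 0

0


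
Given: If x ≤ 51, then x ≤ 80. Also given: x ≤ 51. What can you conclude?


Modus ponens: P → Q, P ⊢ Q
P: x ≤ 51
Q: x ≤ 80
We have P → Q and P is true.
By modus ponens, Q must be true.

x ≤ 80


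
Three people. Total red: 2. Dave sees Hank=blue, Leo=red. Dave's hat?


Total red = 2, seen red = 1
Own red = 2 - 1 = 1
Dave's hat is red.

red


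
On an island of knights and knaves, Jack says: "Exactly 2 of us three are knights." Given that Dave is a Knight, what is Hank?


Jack claims exactly 2 knights among Jack, Dave, Hank.
Given: Dave is a Knight.

Case 1: Jack is a Knight (tells truth)
  Then exactly 2 of the three are knights.
  Counting Jack, Dave: 2 knight(s) so far. Need 0 more → Hank = Knave.
Case 2: Jack is a Knave (lies)
  Then the count is NOT 2.
  If Hank = Knight, count = 2 = 2 → claim would be true, contradicts lie.
  If Hank = Knave, count = 1 ≠ 2 → lie confirmed ✓

Hank is a Knave.

Knave


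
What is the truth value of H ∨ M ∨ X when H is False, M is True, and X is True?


H = False, M = True, X = True
Step 1: H ∨ M = False OR True = True
Step 2: True ∨ X = True OR True = True
OR is true when at least one operand is true.

True


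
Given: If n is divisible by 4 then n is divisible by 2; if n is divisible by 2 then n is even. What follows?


Hypothetical syllogism: P → Q, Q → R ⊢ P → R
Premise 1: n is divisible by 4 → n is divisible by 2
Premise 2: n is divisible by 2 → n is even
Chain the implications: the middle term (n is divisible by 2) links the two.
Conclusion: If n is divisible by 4, then n is even.

If n is divisible by 4, then n is even.


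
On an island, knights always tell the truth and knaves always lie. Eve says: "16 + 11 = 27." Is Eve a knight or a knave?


Statement: "16 + 11 = 27."
Actual: 16 + 11 = 27
Claimed: 27
Statement is TRUE → Eve tells the truth → Knight

Knight


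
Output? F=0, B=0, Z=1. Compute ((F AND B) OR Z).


F AND B = 0&0 = 0
0 OR 1 = 1

1


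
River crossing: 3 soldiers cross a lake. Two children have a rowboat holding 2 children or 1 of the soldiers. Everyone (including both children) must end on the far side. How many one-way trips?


Per crossing of one of the soldiers: children→, one←, one of the soldiers→, one← = 4 trips
3 × 4 = 12, + 1 final children→ = 13
Minimum trips = 13

13


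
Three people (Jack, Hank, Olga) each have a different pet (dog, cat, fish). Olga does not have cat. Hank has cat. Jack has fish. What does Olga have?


From clues:
  Jack → fish
  Hank → cat
By elimination, Olga gets the remaining.

dog


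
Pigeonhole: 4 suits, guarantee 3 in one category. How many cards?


Pigeonhole: to guarantee k in one of n categories, need (k-1)×n + 1.
k = 3, n = 4
Minimum = (3-1) × 4 + 1 = 2 × 4 + 1

9


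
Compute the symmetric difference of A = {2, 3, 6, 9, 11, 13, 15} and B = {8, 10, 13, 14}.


A = {2, 3, 6, 9, 11, 13, 15}
B = {8, 10, 13, 14}
Operation: symmetric difference
In A only: [2, 3, 6, 9, 11, 15], in B only: [8, 10, 14]

{2, 3, 6, 8, 9, 10, 11, 14, 15}


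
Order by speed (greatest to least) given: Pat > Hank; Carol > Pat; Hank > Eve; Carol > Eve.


Constraints: Pat > Hank; Carol > Pat; Hank > Eve; Carol > Eve
Method: at each step, the next-highest is the one remaining person who never appears on the smaller side of a constraint between remaining people.
  Step 1: remaining {Hank, Carol, Pat, Eve}; on the smaller side: {Hank, Pat, Eve} → Carol is next (Carol > Pat; Carol > Eve).
  Step 2: remaining {Hank, Pat, Eve}; on the smaller side: {Hank, Eve} → Pat is next (Pat > Hank).
  Step 3: remaining {Hank, Eve}; on the smaller side: {Eve} → Hank is next (Hank > Eve).
  Step 4: only Eve remains → lowest.
Final ranking (highest to lowest):

Carol > Pat > Hank > Eve


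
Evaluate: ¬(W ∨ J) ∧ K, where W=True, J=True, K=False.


W = True, J = True, K = False
Expression: ¬(W ∨ J) ∧ K
Step 1: W ∨ J = True OR True = True
Step 2: ¬(W ∨ J) = NOT True = False
Step 3: (False) ∧ K = False AND False = False

False


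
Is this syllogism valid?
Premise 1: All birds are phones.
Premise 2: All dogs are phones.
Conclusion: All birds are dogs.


Premise 1: All birds are phones.
Premise 2: All dogs are phones.
Conclusion: All birds are dogs.
Fallacy: undistributed middle. phones is predicate in both.
Counterexample: birds and dogs could be disjoint subsets of phones.

Invalid


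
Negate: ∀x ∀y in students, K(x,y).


Original: ∀x ∀y K(x,y)
Rule: ¬∀→∃, ¬∃→∀, negate predicate.
Negation: ∃x ∃y ¬K(x,y)

∃x ∃y ¬K(x,y)


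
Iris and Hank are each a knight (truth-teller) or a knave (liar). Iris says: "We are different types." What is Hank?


Iris says: "We are different types."
Case 1: Iris is a Knight (truth-teller)
  Statement is true → they ARE different → Hank is a Knave
Case 2: Iris is a Knave (liar)
  Statement is false → they are NOT different → Hank is a Knave
In both cases, Hank is a Knave.

Knave


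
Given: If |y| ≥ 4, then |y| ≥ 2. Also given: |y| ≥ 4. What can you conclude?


Modus ponens: P → Q, P ⊢ Q
P: |y| ≥ 4
Q: |y| ≥ 2
We have P → Q and P is true.
By modus ponens, Q must be true.

|y| ≥ 2


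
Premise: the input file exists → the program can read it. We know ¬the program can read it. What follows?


Modus tollens: P → Q, ¬Q ⊢ ¬P
P: the input file exists
Q: the program can read it
We have P → Q and Q is false.
By modus tollens, P must be false.

It is not the case that the input file exists


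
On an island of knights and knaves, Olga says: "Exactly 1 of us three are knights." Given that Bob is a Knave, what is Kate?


Olga claims exactly 1 knights among Olga, Bob, Kate.
Given: Bob is a Knave.

Case 1: Olga is a Knight (tells truth)
  Then exactly 1 of the three are knights.
  Counting Olga, Bob: 1 knight(s) so far. Need 0 more → Kate = Knave.
Case 2: Olga is a Knave (lies)
  Then the count is NOT 1.
  If Kate = Knight, count = 1 = 1 → claim would be true, contradicts lie.
  If Kate = Knave, count = 0 ≠ 1 → lie confirmed ✓

Kate is a Knave.

Knave


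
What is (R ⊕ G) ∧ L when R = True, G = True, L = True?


R = True, G = True, L = True
Step 1: R ⊕ G = True XOR True = False
Step 2: False ∧ L = False AND True = False
XOR true when exactly one of R,G is true; then AND with L.

False


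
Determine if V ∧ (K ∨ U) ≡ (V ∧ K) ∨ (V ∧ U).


Expression 1: V ∧ (K ∨ U)
Expression 2: (V ∧ K) ∨ (V ∧ U)
Truth table (V K U | Expr1 Expr2):
  T T T |   T     T
  T T F |   T     T
  T F T |   T     T
  T F F |   F     F
  F T T |   F     F
  F T F |   F     F
  F F T |   F     F
  F F F |   F     F
All 8 rows agree, so the expressions are logically equivalent.

Yes


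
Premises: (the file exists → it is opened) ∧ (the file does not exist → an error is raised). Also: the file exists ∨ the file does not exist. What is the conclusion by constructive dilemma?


Constructive dilemma: (P → Q) ∧ (R → S), P ∨ R ⊢ Q ∨ S
Premise 1: the file exists → it is opened
Premise 2: the file does not exist → an error is raised
Premise 3: the file exists ∨ the file does not exist
Case 1: Assuming the file exists, then by Premise 1, it is opened.
Case 2: Assuming the file does not exist, then by Premise 2, an error is raised.
Since one of the file exists or the file does not exist must hold, we get it is opened or an error is raised.

It is opened or an error is raised.


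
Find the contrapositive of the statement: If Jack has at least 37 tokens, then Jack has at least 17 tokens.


Original: If Jack has at least 37 tokens, then Jack has at least 17 tokens
Contrapositive: If ¬Q, then ¬P
Negate Q: not (Jack has at least 17 tokens)
Negate P: not (Jack has at least 37 tokens)

If not (Jack has at least 17 tokens), then not (Jack has at least 37 tokens).


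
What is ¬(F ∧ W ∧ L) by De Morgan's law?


De Morgan's law: ¬(P ∧ Q ∧ R) ≡ ¬P ∨ ¬Q ∨ ¬R
¬(F ∧ W ∧ L) = ¬F ∨ ¬W ∨ ¬L

¬F ∨ ¬W ∨ ¬L


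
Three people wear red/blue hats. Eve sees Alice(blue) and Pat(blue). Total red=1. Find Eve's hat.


Total red = 1, seen red = 0
Own red = 1 - 0 = 1
Eve's hat is red.

red


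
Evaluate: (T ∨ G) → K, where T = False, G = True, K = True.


T = False, G = True, K = True
Step 1: T ∨ G = False OR True = True
Step 2: (True) → K: false only when antecedent=True and K=False.
Result: True

True


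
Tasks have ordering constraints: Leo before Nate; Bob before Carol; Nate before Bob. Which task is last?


Constraints: Leo before Nate; Bob before Carol; Nate before Bob
The last task can have nothing scheduled after it, so it must never appear on the left of a 'before'.
Tasks appearing before some other task: Leo, Bob, Nate.
The only task not in that list is Carol → it is last.

Carol


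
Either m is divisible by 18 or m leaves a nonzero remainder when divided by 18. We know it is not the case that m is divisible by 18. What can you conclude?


Disjunctive syllogism: P ∨ Q, ¬P ⊢ Q
Disjunction: m is divisible by 18 ∨ m leaves a nonzero remainder when divided by 18
We know it is not the case that m is divisible by 18.
By disjunctive syllogism, the other disjunct must be true.

m leaves a nonzero remainder when divided by 18


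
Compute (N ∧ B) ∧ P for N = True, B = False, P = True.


N = True, B = False, P = True
Step 1: N ∧ B = True AND False = False
Step 2: False ∧ P = False AND True = False
AND is true only when ALL operands are true.

False


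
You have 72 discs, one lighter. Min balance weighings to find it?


Each weighing has 3 outcomes (left heavy / balance / right heavy), so k weighings distinguish at most 3^k cases; splitting into three near-equal groups achieves this.
Need 3^k ≥ 72: 3^3 = 27 < 72 ≤ 3^4 = 81
k = ⌈log₃(72)⌉ = 4

4


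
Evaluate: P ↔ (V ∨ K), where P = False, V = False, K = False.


P = False, V = False, K = False
Step 1: V ∨ K = False OR False = False
Step 2: P ↔ (False): true when both sides have same truth value.
Result: False ↔ False = True

True


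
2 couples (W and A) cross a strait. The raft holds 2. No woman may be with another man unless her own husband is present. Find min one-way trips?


Label couples W and A.
1. WW+WA → (far: WW,WA; near: HW,HA)
2. WW ←   (far: WA; near: HW,HA,WW)
3. HW+HA → (far: HW,HA,WA; near: WW)
4. HW ←   (far: HA,WA; near: HW,WW)  — HW returns, since WW is alone on near bank
5. HW+WW → (far: all four; near: empty)
Every state respects the constraint.
Minimum trips = 5

5


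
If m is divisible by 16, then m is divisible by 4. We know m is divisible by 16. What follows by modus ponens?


Modus ponens: P → Q, P ⊢ Q
P: m is divisible by 16
Q: m is divisible by 4
We have P → Q and P is true.
By modus ponens, Q must be true.

m is divisible by 4


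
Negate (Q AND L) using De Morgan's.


De Morgan's law: ¬(P ∧ Q) ≡ ¬P ∨ ¬Q
¬(Q ∧ L) = ¬Q ∨ ¬L

¬Q ∨ ¬L


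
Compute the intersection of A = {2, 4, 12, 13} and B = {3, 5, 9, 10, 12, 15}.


A = {2, 4, 12, 13}
B = {3, 5, 9, 10, 12, 15}
Operation: intersection
Elements in both: 12

{12}


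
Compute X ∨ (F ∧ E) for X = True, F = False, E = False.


X = True, F = False, E = False
Step 1: F ∧ E = False AND False = False
Step 2: X ∨ False = True OR False = True
AND evaluated first (higher precedence); then OR applied.

True


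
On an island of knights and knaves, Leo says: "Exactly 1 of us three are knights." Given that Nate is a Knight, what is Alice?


Leo claims exactly 1 knights among Leo, Nate, Alice.
Given: Nate is a Knight.

Case 1: Leo is a Knight (tells truth)
  Then exactly 1 of the three are knights.
  Counting Leo, Nate: 2 knight(s) so far. Need -1 more → impossible.
Case 2: Leo is a Knave (lies)
  Then the count is NOT 1.
  If Alice = Knave, count = 1 = 1 → claim would be true, contradicts lie.
  If Alice = Knight, count = 2 ≠ 1 → lie confirmed ✓

Alice is a Knight.

Knight
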